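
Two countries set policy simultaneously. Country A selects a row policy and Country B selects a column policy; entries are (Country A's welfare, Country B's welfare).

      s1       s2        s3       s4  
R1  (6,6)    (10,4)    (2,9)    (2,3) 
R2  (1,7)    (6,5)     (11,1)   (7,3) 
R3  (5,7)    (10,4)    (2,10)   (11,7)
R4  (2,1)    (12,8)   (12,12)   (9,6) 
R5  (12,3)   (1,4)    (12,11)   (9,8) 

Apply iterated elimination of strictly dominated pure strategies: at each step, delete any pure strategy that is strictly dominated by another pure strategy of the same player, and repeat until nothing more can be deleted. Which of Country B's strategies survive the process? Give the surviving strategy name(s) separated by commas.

s3

For Country A, R4 strictly dominates R2 on the remaining columns (s1: 2>1, s2: 12>6, s3: 12>11, s4: 9>7); eliminate R2.
Country B's strategy s1 is strictly dominated by s3 (R1: 9>6, R3: 10>7, R4: 12>1, R5: 11>3) and is removed.
Country A's strategy R1 is strictly dominated by R4 (s2: 12>10, s3: 12>2, s4: 9>2) and is removed.
For Country B, s3 strictly dominates s2 on the remaining rows (R3: 10>4, R4: 12>8, R5: 11>4); eliminate s2.
Country B's strategy s4 is strictly dominated by s3 (R3: 10>7, R4: 12>6, R5: 11>8) and is removed.
Row R3 is eliminated: R4 beats it against every remaining column (s3: 12>2).
Among the remaining strategies, none is strictly dominated by another pure strategy of the same player, so the elimination stops.
Surviving strategies — Country A: {R4, R5}; Country B: {s3}.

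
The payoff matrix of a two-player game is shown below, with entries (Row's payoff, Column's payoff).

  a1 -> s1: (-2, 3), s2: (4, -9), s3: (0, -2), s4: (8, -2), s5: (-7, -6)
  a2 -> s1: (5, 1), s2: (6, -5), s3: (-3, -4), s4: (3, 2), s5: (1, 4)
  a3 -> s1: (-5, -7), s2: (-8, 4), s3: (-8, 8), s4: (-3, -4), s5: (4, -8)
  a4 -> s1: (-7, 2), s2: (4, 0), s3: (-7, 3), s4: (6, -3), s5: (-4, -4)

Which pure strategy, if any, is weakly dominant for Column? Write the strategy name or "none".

none

s1 fails to dominate s2 at a3 (-7<4).
s2 fails to dominate s1 at a1 (-9<3).
s3 fails to dominate s1 at a1 (-2<3).
s4 fails to dominate s1 at a1 (-2<3).
s5 fails to dominate s1 at a1 (-6<3).
No single strategy dominates all the others.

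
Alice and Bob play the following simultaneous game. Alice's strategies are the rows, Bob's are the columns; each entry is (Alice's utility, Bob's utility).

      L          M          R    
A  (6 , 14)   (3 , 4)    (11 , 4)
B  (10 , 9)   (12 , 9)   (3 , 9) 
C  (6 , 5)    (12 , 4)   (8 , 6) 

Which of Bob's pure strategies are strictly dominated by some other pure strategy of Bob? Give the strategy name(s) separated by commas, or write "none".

none

L is not dominated — it holds its own against M at A (14>4); R at A (14>4).
M is not dominated — it holds its own against L at B (9=9); R at A (4=4).
R: no other strategy beats it everywhere (L at B (9=9); M at A (4=4)).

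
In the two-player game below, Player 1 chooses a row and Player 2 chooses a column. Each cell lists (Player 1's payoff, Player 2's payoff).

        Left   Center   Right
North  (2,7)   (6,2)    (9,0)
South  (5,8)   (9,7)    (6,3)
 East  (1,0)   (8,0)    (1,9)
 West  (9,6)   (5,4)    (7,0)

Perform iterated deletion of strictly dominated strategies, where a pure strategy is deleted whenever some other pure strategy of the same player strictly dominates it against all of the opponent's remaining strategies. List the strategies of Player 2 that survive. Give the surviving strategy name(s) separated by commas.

Left

Player 1's strategy East is strictly dominated by South (Left: 5>1, Center: 9>8, Right: 6>1) and is removed.
For Player 2, Left strictly dominates Center on the remaining rows (North: 7>2, South: 8>7, West: 6>4); eliminate Center.
Row South is eliminated: West beats it against every remaining column (Left: 9>5, Right: 7>6).
For Player 2, Left strictly dominates Right on the remaining rows (North: 7>0, West: 6>0); eliminate Right.
Player 1's strategy North is strictly dominated by West (Left: 9>2) and is removed.
Among the remaining strategies, none is strictly dominated by another pure strategy of the same player, so the elimination stops.
Surviving strategies — Player 1: {West}; Player 2: {Left}.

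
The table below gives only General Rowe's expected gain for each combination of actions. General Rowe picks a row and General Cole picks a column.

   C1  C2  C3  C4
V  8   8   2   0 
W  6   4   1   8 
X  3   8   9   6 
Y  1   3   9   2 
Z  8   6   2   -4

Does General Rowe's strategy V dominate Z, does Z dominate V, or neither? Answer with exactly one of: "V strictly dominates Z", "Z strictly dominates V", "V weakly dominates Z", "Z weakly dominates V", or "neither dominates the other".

V weakly dominates Z

V's payoffs vs Z's, by General Cole's action — C1: 8=8, C2: 8>6, C3: 2=2, C4: 0>-4.
V is at least as good everywhere and strictly better somewhere (tied only at C1, C3), so V weakly but not strictly dominates Z.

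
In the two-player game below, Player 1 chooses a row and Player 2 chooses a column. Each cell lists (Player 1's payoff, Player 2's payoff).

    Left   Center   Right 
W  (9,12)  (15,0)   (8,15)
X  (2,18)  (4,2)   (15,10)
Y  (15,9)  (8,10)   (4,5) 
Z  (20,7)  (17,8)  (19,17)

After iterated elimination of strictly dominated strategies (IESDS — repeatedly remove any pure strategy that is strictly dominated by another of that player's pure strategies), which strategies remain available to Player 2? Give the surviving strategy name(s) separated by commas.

Right

Player 1's strategy W is strictly dominated by Z (Left: 20>9, Center: 17>15, Right: 19>8) and is removed.
Player 1's strategy X is strictly dominated by Z (Left: 20>2, Center: 17>4, Right: 19>15) and is removed.
For Player 1, Z strictly dominates Y on the remaining columns (Left: 20>15, Center: 17>8, Right: 19>4); eliminate Y.
Player 2's strategy Left is strictly dominated by Center (Z: 8>7) and is removed.
Column Center is eliminated: Right beats it against every remaining row (Z: 17>8).
Among the remaining strategies, none is strictly dominated by another pure strategy of the same player, so the elimination stops.
Surviving strategies — Player 1: {Z}; Player 2: {Right}.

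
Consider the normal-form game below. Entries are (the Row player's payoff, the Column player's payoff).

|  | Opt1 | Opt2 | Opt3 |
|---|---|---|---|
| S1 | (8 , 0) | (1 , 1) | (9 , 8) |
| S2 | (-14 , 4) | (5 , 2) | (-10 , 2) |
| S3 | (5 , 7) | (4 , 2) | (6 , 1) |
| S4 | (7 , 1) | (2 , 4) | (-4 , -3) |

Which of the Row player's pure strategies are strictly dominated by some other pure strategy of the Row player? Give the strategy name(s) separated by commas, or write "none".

S1 is not dominated — it holds its own against S2 at Opt1 (8>-14); S3 at Opt1 (8>5); S4 at Opt1 (8>7).
S2: no other strategy beats it everywhere (S1 at Opt2 (5>1); S3 at Opt2 (5>4); S4 at Opt2 (5>2)).
S3 is not dominated — it holds its own against S1 at Opt2 (4>1); S2 at Opt1 (5>-14); S4 at Opt2 (4>2).
S4: no other strategy beats it everywhere (S1 at Opt2 (2>1); S2 at Opt1 (7>-14); S3 at Opt1 (7>5)).

none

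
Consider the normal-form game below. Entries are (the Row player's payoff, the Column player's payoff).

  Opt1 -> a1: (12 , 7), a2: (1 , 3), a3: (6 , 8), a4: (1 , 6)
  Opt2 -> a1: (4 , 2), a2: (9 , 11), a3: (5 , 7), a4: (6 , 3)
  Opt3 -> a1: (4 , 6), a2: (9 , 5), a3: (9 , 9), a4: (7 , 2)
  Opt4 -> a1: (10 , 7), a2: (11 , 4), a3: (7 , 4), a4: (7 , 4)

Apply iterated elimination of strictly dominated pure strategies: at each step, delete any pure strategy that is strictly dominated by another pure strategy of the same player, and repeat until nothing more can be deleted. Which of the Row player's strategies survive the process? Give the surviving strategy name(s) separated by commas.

For the Row player, Opt4 strictly dominates Opt2 on the remaining columns (a1: 10>4, a2: 11>9, a3: 7>5, a4: 7>6); eliminate Opt2.
For the Column player, a1 strictly dominates a2 on the remaining rows (Opt1: 7>3, Opt3: 6>5, Opt4: 7>4); eliminate a2.
Column a4 is eliminated: a1 beats it against every remaining row (Opt1: 7>6, Opt3: 6>2, Opt4: 7>4).
Among the remaining strategies, none is strictly dominated by another pure strategy of the same player, so the elimination stops.
Surviving strategies — the Row player: {Opt1, Opt3, Opt4}; the Column player: {a1, a3}.

Opt1, Opt3, Opt4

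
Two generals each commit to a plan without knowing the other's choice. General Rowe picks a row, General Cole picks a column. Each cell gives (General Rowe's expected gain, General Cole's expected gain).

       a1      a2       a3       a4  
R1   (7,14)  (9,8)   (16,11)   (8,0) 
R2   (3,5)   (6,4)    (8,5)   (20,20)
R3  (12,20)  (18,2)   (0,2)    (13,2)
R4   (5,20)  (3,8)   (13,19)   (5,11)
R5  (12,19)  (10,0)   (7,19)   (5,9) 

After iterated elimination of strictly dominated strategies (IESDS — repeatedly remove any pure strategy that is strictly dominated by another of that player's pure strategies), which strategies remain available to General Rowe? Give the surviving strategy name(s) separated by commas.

For General Rowe, R1 strictly dominates R4 on the remaining columns (a1: 7>5, a2: 9>3, a3: 16>13, a4: 8>5); eliminate R4.
Column a2 is eliminated: a1 beats it against every remaining row (R1: 14>8, R2: 5>4, R3: 20>2, R5: 19>0).
Among the remaining strategies, none is strictly dominated by another pure strategy of the same player, so the elimination stops.
Surviving strategies — General Rowe: {R1, R2, R3, R5}; General Cole: {a1, a3, a4}.

R1, R2, R3, R5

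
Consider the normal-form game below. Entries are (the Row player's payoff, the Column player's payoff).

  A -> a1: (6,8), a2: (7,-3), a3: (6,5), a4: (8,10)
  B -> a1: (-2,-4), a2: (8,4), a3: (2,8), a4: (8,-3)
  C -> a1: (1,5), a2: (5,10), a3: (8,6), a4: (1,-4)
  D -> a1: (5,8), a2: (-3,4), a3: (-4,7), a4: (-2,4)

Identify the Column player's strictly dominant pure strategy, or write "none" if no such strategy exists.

none

a1 fails to dominate a2 at B (-4<4).
a2 fails to dominate a1 at A (-3<8).
a3 fails to dominate a1 at A (5<8).
a4 fails to dominate a1 at C (-4<5).
No single strategy dominates all the others.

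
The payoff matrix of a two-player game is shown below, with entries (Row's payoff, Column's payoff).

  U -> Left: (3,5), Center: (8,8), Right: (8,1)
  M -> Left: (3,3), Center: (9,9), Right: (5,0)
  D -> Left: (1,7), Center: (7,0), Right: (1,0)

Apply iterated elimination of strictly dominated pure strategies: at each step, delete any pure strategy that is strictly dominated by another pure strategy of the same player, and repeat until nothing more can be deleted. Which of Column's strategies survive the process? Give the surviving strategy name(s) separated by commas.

Row's strategy D is strictly dominated by U (Left: 3>1, Center: 8>7, Right: 8>1) and is removed.
Column's strategy Left is strictly dominated by Center (U: 8>5, M: 9>3) and is removed.
For Column, Center strictly dominates Right on the remaining rows (U: 8>1, M: 9>0); eliminate Right.
For Row, M strictly dominates U on the remaining columns (Center: 9>8); eliminate U.
Among the remaining strategies, none is strictly dominated by another pure strategy of the same player, so the elimination stops.
Surviving strategies — Row: {M}; Column: {Center}.

Center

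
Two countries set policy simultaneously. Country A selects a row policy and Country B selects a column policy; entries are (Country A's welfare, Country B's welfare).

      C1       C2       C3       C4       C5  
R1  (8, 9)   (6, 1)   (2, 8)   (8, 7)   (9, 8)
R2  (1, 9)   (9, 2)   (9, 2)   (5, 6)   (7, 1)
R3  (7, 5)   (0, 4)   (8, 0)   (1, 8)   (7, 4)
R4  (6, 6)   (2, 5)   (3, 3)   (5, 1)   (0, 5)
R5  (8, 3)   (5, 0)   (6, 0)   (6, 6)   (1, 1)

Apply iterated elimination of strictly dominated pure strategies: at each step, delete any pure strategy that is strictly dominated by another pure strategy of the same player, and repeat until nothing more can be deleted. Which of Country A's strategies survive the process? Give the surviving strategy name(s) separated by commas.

For Country A, R5 strictly dominates R4 on the remaining columns (C1: 8>6, C2: 5>2, C3: 6>3, C4: 6>5, C5: 1>0); eliminate R4.
Column C2 is eliminated: C1 beats it against every remaining row (R1: 9>1, R2: 9>2, R3: 5>4, R5: 3>0).
Column C3 is eliminated: C1 beats it against every remaining row (R1: 9>8, R2: 9>2, R3: 5>0, R5: 3>0).
Row R2 is eliminated: R1 beats it against every remaining column (C1: 8>1, C4: 8>5, C5: 9>7).
Row R3 is eliminated: R1 beats it against every remaining column (C1: 8>7, C4: 8>1, C5: 9>7).
For Country B, C1 strictly dominates C5 on the remaining rows (R1: 9>8, R5: 3>1); eliminate C5.
Among the remaining strategies, none is strictly dominated by another pure strategy of the same player, so the elimination stops.
Surviving strategies — Country A: {R1, R5}; Country B: {C1, C4}.

R1, R5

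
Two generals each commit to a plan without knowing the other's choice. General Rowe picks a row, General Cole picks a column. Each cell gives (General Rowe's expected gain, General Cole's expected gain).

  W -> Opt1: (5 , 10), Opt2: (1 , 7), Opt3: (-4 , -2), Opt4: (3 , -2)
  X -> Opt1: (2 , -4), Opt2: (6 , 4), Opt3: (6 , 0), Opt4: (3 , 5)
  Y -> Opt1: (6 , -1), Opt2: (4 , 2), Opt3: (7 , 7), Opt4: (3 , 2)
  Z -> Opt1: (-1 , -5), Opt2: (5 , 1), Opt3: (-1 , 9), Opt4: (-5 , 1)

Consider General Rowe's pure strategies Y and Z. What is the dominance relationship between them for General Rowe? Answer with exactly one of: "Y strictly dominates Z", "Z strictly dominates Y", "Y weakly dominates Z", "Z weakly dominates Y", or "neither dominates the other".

neither dominates the other

Y's payoffs vs Z's, by General Cole's action — Opt1: 6>-1, Opt2: 4<5, Opt3: 7>-1, Opt4: 3>-5.
Y does better at Opt1, Opt3, Opt4 but worse at Opt2; neither strategy dominates the other.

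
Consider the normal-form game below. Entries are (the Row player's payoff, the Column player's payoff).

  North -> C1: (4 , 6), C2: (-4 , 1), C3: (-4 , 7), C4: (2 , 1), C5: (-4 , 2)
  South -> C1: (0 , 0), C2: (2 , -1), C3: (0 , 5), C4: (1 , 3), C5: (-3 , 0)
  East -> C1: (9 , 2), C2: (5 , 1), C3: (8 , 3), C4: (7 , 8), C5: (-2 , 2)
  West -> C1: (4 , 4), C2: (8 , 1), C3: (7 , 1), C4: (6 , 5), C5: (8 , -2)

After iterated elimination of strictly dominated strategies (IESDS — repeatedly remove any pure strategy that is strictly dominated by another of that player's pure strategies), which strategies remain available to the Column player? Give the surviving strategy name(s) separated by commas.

C4

For the Row player, East strictly dominates North on the remaining columns (C1: 9>4, C2: 5>-4, C3: 8>-4, C4: 7>2, C5: -2>-4); eliminate North.
The Row player's strategy South is strictly dominated by East (C1: 9>0, C2: 5>2, C3: 8>0, C4: 7>1, C5: -2>-3) and is removed.
Column C1 is eliminated: C4 beats it against every remaining row (East: 8>2, West: 5>4).
For the Column player, C4 strictly dominates C2 on the remaining rows (East: 8>1, West: 5>1); eliminate C2.
Column C3 is eliminated: C4 beats it against every remaining row (East: 8>3, West: 5>1).
Column C5 is eliminated: C4 beats it against every remaining row (East: 8>2, West: 5>-2).
The Row player's strategy West is strictly dominated by East (C4: 7>6) and is removed.
Among the remaining strategies, none is strictly dominated by another pure strategy of the same player, so the elimination stops.
Surviving strategies — the Row player: {East}; the Column player: {C4}.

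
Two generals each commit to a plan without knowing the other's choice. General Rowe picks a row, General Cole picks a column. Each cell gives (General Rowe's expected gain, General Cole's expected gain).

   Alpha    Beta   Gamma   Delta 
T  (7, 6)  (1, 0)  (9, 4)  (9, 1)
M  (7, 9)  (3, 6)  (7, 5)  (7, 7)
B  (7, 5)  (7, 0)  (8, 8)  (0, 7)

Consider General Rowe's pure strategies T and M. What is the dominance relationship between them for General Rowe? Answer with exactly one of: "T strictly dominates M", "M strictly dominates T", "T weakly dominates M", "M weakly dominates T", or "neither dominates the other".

neither dominates the other

T's payoffs vs M's, by General Cole's action — Alpha: 7=7, Beta: 1<3, Gamma: 9>7, Delta: 9>7.
T does better at Gamma, Delta but worse at Beta; neither strategy dominates the other.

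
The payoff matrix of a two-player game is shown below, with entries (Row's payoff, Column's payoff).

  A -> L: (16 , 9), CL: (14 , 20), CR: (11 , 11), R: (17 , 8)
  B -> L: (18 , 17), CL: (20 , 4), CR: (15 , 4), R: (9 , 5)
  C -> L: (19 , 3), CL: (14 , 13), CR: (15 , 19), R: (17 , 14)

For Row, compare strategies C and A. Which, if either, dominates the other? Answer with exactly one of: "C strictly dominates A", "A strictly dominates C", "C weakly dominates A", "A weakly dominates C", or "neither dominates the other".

C weakly dominates A

C's payoffs vs A's, by Column's action — L: 19>16, CL: 14=14, CR: 15>11, R: 17=17.
C is at least as good everywhere and strictly better somewhere (tied only at CL, R), so C weakly but not strictly dominates A.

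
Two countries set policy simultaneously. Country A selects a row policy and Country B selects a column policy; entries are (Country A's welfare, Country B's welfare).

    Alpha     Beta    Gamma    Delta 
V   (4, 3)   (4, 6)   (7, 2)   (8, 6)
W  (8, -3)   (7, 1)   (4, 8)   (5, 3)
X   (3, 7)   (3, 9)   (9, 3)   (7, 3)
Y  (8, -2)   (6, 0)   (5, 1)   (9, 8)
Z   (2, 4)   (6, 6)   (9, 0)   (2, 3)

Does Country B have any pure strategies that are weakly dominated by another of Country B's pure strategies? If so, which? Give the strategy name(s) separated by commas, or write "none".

Alpha

Alpha: dominated, since Beta does at least as well everywhere (V: 6>3, W: 1>-3, X: 9>7, Y: 0>-2, Z: 6>4).
Beta: no other strategy beats it everywhere (Alpha at V (6>3); Gamma at V (6>2); Delta at X (9>3)).
Gamma is not dominated — it holds its own against Alpha at W (8>-3); Beta at W (8>1); Delta at W (8>3).
Delta: no other strategy beats it everywhere (Alpha at V (6>3); Beta at W (3>1); Gamma at V (6>2)).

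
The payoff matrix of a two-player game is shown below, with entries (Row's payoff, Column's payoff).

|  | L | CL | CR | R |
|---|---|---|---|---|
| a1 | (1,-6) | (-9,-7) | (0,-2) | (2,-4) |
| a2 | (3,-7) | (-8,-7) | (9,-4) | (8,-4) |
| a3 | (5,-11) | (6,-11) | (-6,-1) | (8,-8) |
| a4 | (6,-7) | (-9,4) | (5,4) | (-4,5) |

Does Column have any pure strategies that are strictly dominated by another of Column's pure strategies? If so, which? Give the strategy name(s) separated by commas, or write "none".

CR strictly dominates L — a1: -2>-6, a2: -4>-7, a3: -1>-11, a4: 4>-7.
R strictly dominates CL — a1: -4>-7, a2: -4>-7, a3: -8>-11, a4: 5>4.
Nothing dominates CR: L at a1 (-2>-6); CL at a1 (-2>-7); R at a1 (-2>-4).
Nothing dominates R: L at a1 (-4>-6); CL at a1 (-4>-7); CR at a2 (-4=-4).

L, CL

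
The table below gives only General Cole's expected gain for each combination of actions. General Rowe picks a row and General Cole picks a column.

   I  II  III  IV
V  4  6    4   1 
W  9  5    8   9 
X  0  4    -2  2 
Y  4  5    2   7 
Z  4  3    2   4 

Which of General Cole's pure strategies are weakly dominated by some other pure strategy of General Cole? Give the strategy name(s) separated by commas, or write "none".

I is not dominated — it holds its own against II at W (9>5); III at W (9>8); IV at V (4>1).
Nothing dominates II: I at V (6>4); III at V (6>4); IV at V (6>1).
III is weakly dominated by I (V: 4=4, W: 9>8, X: 0>-2, Y: 4>2, Z: 4>2).
IV: no other strategy beats it everywhere (I at X (2>0); II at W (9>5); III at W (9>8)).

III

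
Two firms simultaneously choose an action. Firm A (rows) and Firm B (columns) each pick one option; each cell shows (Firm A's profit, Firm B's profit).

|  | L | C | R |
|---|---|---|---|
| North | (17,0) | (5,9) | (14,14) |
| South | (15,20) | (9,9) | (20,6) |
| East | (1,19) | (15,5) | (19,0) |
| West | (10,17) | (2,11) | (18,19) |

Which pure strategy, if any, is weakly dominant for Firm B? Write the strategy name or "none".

none

L fails to dominate C at North (0<9).
C fails to dominate L at South (9<20).
R fails to dominate L at South (6<20).
No single strategy dominates all the others.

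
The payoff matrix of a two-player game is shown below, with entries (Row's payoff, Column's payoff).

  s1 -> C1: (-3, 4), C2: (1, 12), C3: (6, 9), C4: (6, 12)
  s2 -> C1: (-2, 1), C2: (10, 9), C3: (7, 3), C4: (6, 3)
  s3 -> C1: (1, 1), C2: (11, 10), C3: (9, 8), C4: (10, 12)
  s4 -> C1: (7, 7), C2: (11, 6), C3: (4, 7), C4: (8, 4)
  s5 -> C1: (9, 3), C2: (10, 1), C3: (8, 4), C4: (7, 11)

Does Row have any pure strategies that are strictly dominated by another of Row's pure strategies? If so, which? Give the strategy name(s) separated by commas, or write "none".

s1, s2

s1 is strictly dominated by s3 (C1: 1>-3, C2: 11>1, C3: 9>6, C4: 10>6).
s2 is strictly dominated by s3 (C1: 1>-2, C2: 11>10, C3: 9>7, C4: 10>6).
s3: no other strategy beats it everywhere (s1 at C1 (1>-3); s2 at C1 (1>-2); s4 at C2 (11=11); s5 at C2 (11>10)).
s4: no other strategy beats it everywhere (s1 at C1 (7>-3); s2 at C1 (7>-2); s3 at C1 (7>1); s5 at C2 (11>10)).
Nothing dominates s5: s1 at C1 (9>-3); s2 at C1 (9>-2); s3 at C1 (9>1); s4 at C1 (9>7).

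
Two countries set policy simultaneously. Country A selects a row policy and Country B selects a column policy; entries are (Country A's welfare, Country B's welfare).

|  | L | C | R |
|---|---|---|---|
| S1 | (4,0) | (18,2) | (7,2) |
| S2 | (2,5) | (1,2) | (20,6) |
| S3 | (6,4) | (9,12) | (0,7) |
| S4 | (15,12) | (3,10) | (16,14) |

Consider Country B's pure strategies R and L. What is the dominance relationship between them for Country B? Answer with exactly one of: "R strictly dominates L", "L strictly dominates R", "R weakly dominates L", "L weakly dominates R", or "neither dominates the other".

Compare R to L across every action of Country A: S1: 2>0, S2: 6>5, S3: 7>4, S4: 14>12.
Every comparison favours R, so R strictly dominates L.

R strictly dominates L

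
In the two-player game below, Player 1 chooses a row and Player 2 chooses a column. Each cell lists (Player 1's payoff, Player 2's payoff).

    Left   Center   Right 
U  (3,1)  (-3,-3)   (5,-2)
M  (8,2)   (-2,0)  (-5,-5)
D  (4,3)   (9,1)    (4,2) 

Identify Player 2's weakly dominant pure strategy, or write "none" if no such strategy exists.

Left vs Center: U: 1>-3, M: 2>0, D: 3>1.
Left vs Right: U: 1>-2, M: 2>-5, D: 3>2.
Left is at least as good as every other strategy against every opponent action, so it is weakly dominant.

Left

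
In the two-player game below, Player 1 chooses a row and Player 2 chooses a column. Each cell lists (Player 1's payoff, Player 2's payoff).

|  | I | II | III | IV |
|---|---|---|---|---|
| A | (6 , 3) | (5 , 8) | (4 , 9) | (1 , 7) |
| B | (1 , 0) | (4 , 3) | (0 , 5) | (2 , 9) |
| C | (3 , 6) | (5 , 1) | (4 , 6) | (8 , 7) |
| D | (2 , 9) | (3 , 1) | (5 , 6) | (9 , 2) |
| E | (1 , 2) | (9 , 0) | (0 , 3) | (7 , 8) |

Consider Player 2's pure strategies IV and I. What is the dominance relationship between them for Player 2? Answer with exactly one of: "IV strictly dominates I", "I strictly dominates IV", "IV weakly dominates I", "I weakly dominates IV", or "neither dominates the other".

IV's payoffs vs I's, by Player 1's action — A: 7>3, B: 9>0, C: 7>6, D: 2<9, E: 8>2.
IV does better at A, B, C, E but worse at D; neither strategy dominates the other.

neither dominates the other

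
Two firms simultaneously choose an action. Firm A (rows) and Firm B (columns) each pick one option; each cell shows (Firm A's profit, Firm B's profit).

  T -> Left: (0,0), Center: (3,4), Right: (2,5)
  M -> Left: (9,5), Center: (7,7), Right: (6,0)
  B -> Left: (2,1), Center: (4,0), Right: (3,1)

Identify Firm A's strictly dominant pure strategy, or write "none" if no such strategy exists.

M vs T: Left: 9>0, Center: 7>3, Right: 6>2.
M vs B: Left: 9>2, Center: 7>4, Right: 6>3.
M strictly beats every other strategy against every opponent action, so it is strictly dominant.

M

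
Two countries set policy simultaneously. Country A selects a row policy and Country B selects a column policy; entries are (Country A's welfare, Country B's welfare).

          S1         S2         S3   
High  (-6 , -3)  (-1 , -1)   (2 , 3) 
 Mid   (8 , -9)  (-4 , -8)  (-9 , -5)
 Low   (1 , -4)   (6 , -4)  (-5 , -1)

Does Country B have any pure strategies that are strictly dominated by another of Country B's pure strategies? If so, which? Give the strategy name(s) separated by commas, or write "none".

S1, S2

S3 strictly dominates S1 — High: 3>-3, Mid: -5>-9, Low: -1>-4.
S3 strictly dominates S2 — High: 3>-1, Mid: -5>-8, Low: -1>-4.
S3: no other strategy beats it everywhere (S1 at High (3>-3); S2 at High (3>-1)).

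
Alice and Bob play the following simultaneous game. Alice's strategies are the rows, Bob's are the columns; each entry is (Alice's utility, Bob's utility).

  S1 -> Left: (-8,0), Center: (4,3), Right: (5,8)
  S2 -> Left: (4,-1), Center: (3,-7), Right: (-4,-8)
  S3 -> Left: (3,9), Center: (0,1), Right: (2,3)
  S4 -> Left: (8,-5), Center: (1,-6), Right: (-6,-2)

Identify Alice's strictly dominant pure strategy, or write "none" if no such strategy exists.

none

S1 fails to dominate S2 at Left (-8<4).
S2 fails to dominate S1 at Center (3<4).
S3 fails to dominate S1 at Center (0<4).
S4 fails to dominate S1 at Center (1<4).
No single strategy dominates all the others.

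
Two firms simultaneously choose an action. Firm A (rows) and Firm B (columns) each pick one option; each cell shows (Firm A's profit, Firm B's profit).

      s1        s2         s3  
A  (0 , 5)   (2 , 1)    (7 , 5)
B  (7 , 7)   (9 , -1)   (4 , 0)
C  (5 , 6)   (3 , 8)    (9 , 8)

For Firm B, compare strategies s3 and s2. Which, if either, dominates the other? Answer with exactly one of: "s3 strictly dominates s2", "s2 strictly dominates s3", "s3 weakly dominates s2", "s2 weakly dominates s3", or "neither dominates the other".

s3 weakly dominates s2

s3's payoffs vs s2's, by Firm A's action — A: 5>1, B: 0>-1, C: 8=8.
s3 is at least as good everywhere and strictly better somewhere (tied only at C), so s3 weakly but not strictly dominates s2.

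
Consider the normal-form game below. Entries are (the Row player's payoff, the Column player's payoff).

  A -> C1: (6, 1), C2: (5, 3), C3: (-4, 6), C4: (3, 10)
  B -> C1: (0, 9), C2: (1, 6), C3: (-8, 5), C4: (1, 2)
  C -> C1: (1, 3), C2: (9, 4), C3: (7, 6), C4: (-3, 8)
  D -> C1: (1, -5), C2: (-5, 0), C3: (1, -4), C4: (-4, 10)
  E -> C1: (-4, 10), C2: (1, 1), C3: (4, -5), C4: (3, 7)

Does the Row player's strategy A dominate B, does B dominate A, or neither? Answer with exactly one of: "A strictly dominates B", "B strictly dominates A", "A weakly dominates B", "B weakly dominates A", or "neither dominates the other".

Compare A to B across each opponent action: C1: 6>0, C2: 5>1, C3: -4>-8, C4: 3>1.
Every comparison favours A, so A strictly dominates B.

A strictly dominates B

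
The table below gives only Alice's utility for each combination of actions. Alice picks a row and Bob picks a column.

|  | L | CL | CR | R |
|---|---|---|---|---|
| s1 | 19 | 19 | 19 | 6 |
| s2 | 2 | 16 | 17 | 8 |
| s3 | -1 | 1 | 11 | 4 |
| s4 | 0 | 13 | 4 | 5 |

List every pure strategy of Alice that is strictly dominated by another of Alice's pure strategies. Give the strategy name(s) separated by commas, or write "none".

s1 is not dominated — it holds its own against s2 at L (19>2); s3 at L (19>-1); s4 at L (19>0).
s2 is not dominated — it holds its own against s1 at R (8>6); s3 at L (2>-1); s4 at L (2>0).
s3 is strictly dominated by s1 (L: 19>-1, CL: 19>1, CR: 19>11, R: 6>4).
s4: dominated, since s1 does at least as well everywhere (L: 19>0, CL: 19>13, CR: 19>4, R: 6>5).

s3, s4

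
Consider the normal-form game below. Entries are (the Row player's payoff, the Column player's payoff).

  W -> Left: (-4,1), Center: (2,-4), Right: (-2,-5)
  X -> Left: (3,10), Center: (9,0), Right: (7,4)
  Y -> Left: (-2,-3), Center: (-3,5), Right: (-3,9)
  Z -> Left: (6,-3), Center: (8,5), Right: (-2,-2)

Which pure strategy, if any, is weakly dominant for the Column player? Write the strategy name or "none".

none

Left fails to dominate Center at Y (-3<5).
Center fails to dominate Left at W (-4<1).
Right fails to dominate Left at W (-5<1).
No single strategy dominates all the others.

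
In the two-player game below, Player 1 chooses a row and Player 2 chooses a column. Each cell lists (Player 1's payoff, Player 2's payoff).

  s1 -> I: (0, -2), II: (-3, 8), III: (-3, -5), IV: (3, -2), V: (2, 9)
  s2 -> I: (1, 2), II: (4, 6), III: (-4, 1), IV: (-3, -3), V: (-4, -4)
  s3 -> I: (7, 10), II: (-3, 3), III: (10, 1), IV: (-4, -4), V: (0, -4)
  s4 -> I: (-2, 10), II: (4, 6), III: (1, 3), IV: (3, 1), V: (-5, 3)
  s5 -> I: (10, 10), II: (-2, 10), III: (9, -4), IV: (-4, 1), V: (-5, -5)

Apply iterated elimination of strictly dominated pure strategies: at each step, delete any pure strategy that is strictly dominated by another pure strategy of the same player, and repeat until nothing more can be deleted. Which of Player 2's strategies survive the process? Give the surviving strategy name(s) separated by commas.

Player 2's strategy III is strictly dominated by I (s1: -2>-5, s2: 2>1, s3: 10>1, s4: 10>3, s5: 10>-4) and is removed.
Player 2's strategy IV is strictly dominated by II (s1: 8>-2, s2: 6>-3, s3: 3>-4, s4: 6>1, s5: 10>1) and is removed.
Among the remaining strategies, none is strictly dominated by another pure strategy of the same player, so the elimination stops.
Surviving strategies — Player 1: {s1, s2, s3, s4, s5}; Player 2: {I, II, V}.

I, II, V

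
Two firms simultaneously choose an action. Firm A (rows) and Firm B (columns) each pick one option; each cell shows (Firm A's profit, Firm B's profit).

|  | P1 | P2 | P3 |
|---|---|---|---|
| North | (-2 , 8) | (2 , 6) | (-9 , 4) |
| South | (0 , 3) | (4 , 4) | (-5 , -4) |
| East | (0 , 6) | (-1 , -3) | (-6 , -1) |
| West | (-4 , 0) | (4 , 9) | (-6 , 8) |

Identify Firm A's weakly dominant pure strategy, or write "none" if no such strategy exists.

South

South vs North: P1: 0>-2, P2: 4>2, P3: -5>-9.
South vs East: P1: 0=0, P2: 4>-1, P3: -5>-6.
South vs West: P1: 0>-4, P2: 4=4, P3: -5>-6.
South is at least as good as every other strategy against every opponent action, so it is weakly dominant.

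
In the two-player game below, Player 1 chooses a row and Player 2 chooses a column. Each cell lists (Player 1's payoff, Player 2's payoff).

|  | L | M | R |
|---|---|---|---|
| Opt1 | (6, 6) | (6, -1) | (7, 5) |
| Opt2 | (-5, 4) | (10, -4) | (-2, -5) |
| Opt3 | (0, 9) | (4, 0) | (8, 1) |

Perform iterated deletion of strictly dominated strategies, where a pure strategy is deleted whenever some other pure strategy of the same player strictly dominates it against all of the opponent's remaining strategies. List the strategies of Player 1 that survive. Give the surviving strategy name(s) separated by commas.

Player 2's strategy M is strictly dominated by L (Opt1: 6>-1, Opt2: 4>-4, Opt3: 9>0) and is removed.
Row Opt2 is eliminated: Opt1 beats it against every remaining column (L: 6>-5, R: 7>-2).
Player 2's strategy R is strictly dominated by L (Opt1: 6>5, Opt3: 9>1) and is removed.
Player 1's strategy Opt3 is strictly dominated by Opt1 (L: 6>0) and is removed.
Among the remaining strategies, none is strictly dominated by another pure strategy of the same player, so the elimination stops.
Surviving strategies — Player 1: {Opt1}; Player 2: {L}.

Opt1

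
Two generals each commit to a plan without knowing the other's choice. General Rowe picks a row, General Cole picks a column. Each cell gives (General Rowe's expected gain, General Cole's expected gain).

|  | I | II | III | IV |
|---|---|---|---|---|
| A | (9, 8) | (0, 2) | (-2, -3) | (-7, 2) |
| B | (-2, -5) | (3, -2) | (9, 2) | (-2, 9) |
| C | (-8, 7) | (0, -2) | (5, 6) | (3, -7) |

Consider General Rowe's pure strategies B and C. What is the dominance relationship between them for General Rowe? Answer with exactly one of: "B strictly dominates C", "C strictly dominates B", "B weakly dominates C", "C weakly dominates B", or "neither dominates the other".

neither dominates the other

B's payoffs vs C's, by General Cole's action — I: -2>-8, II: 3>0, III: 9>5, IV: -2<3.
B does better at I, II, III but worse at IV; neither strategy dominates the other.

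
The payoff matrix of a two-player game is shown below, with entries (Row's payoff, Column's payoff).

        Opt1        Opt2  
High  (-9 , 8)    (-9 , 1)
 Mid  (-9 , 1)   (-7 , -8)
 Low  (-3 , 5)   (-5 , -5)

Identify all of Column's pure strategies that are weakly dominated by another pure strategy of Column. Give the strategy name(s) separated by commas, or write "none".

Opt1 is not dominated — it holds its own against Opt2 at High (8>1).
Opt2 is weakly dominated by Opt1 (High: 8>1, Mid: 1>-8, Low: 5>-5).

Opt2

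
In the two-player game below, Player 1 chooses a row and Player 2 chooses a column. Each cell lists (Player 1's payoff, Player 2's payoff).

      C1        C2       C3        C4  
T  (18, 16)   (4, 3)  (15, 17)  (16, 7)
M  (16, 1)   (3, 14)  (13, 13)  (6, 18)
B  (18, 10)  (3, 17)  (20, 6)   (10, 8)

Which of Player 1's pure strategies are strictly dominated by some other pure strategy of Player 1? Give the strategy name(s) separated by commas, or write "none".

T is not dominated — it holds its own against M at C1 (18>16); B at C1 (18=18).
M: dominated, since T does at least as well everywhere (C1: 18>16, C2: 4>3, C3: 15>13, C4: 16>6).
B: no other strategy beats it everywhere (T at C1 (18=18); M at C1 (18>16)).

M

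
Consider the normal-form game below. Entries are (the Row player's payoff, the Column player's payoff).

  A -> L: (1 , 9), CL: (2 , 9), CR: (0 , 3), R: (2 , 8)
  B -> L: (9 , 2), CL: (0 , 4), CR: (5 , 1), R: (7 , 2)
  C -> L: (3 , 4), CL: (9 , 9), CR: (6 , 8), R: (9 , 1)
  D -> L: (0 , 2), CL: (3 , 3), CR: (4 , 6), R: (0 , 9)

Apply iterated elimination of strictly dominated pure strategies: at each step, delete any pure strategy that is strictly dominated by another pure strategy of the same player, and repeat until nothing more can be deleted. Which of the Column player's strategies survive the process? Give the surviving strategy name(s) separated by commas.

CL

For the Row player, C strictly dominates A on the remaining columns (L: 3>1, CL: 9>2, CR: 6>0, R: 9>2); eliminate A.
For the Row player, C strictly dominates D on the remaining columns (L: 3>0, CL: 9>3, CR: 6>4, R: 9>0); eliminate D.
Column L is eliminated: CL beats it against every remaining row (B: 4>2, C: 9>4).
The Row player's strategy B is strictly dominated by C (CL: 9>0, CR: 6>5, R: 9>7) and is removed.
Column CR is eliminated: CL beats it against every remaining row (C: 9>8).
The Column player's strategy R is strictly dominated by CL (C: 9>1) and is removed.
Among the remaining strategies, none is strictly dominated by another pure strategy of the same player, so the elimination stops.
Surviving strategies — the Row player: {C}; the Column player: {CL}.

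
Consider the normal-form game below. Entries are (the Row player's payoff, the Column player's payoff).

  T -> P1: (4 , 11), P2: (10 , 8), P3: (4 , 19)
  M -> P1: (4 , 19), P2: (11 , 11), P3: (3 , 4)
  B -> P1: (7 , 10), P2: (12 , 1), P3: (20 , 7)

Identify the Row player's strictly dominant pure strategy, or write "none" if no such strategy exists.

B vs T: P1: 7>4, P2: 12>10, P3: 20>4.
B vs M: P1: 7>4, P2: 12>11, P3: 20>3.
B strictly beats every other strategy against every opponent action, so it is strictly dominant.

B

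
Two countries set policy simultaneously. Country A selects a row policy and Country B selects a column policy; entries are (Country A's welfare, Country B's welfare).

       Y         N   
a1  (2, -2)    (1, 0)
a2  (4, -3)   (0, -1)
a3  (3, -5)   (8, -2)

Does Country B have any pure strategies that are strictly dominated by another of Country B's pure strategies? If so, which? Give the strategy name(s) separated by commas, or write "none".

N strictly dominates Y — a1: 0>-2, a2: -1>-3, a3: -2>-5.
N: no other strategy beats it everywhere (Y at a1 (0>-2)).

Y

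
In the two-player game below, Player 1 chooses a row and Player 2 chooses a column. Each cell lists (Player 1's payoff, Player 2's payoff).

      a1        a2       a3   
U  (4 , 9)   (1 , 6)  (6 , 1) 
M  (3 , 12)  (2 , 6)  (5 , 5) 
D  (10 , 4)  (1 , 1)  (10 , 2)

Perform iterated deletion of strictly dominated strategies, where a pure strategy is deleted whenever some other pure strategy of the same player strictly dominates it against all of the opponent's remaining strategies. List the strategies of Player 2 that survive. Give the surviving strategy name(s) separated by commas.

Player 2's strategy a2 is strictly dominated by a1 (U: 9>6, M: 12>6, D: 4>1) and is removed.
Player 1's strategy U is strictly dominated by D (a1: 10>4, a3: 10>6) and is removed.
Player 1's strategy M is strictly dominated by D (a1: 10>3, a3: 10>5) and is removed.
Column a3 is eliminated: a1 beats it against every remaining row (D: 4>2).
Among the remaining strategies, none is strictly dominated by another pure strategy of the same player, so the elimination stops.
Surviving strategies — Player 1: {D}; Player 2: {a1}.

a1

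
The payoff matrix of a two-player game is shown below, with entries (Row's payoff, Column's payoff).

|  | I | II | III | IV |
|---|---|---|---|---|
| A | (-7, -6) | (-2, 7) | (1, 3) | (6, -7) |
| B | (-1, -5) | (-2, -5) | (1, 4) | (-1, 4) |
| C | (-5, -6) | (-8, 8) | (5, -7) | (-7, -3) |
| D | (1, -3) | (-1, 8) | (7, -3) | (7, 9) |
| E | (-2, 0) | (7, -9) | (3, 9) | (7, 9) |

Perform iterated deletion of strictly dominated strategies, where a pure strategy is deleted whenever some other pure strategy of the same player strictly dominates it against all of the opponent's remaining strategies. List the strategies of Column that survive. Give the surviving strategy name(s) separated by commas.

III, IV

Row's strategy A is strictly dominated by D (I: 1>-7, II: -1>-2, III: 7>1, IV: 7>6) and is removed.
Row B is eliminated: D beats it against every remaining column (I: 1>-1, II: -1>-2, III: 7>1, IV: 7>-1).
For Row, D strictly dominates C on the remaining columns (I: 1>-5, II: -1>-8, III: 7>5, IV: 7>-7); eliminate C.
For Column, IV strictly dominates I on the remaining rows (D: 9>-3, E: 9>0); eliminate I.
Column's strategy II is strictly dominated by IV (D: 9>8, E: 9>-9) and is removed.
Among the remaining strategies, none is strictly dominated by another pure strategy of the same player, so the elimination stops.
Surviving strategies — Row: {D, E}; Column: {III, IV}.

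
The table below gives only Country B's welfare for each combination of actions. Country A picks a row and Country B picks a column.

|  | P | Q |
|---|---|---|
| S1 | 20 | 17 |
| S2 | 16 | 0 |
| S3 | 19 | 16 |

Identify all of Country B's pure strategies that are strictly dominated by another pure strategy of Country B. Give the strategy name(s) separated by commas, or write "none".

Nothing dominates P: Q at S1 (20>17).
Q is strictly dominated by P (S1: 20>17, S2: 16>0, S3: 19>16).

Q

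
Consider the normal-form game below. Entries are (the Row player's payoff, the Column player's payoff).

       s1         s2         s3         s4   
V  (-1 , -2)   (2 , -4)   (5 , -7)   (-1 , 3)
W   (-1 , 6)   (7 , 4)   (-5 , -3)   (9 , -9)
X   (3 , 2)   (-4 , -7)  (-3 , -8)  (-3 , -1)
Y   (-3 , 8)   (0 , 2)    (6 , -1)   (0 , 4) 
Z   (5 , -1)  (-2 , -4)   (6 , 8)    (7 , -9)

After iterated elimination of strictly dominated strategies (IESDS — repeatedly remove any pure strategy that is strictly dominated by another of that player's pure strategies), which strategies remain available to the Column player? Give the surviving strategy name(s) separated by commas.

For the Row player, Z strictly dominates X on the remaining columns (s1: 5>3, s2: -2>-4, s3: 6>-3, s4: 7>-3); eliminate X.
The Column player's strategy s2 is strictly dominated by s1 (V: -2>-4, W: 6>4, Y: 8>2, Z: -1>-4) and is removed.
Row V is eliminated: Z beats it against every remaining column (s1: 5>-1, s3: 6>5, s4: 7>-1).
Column s4 is eliminated: s1 beats it against every remaining row (W: 6>-9, Y: 8>4, Z: -1>-9).
The Row player's strategy W is strictly dominated by Z (s1: 5>-1, s3: 6>-5) and is removed.
Among the remaining strategies, none is strictly dominated by another pure strategy of the same player, so the elimination stops.
Surviving strategies — the Row player: {Y, Z}; the Column player: {s1, s3}.

s1, s3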